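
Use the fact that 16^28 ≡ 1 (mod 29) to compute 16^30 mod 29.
By Fermat: 16^{28} ≡ 1 (mod 29). So 16^{30} = 16^{28} · 16^{2} ≡ 16^{2} ≡ 24 (mod 29)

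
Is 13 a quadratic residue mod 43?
By Euler's criterion: 13^{21} ≡ 1 (mod 43). Since this equals 1, 13 is a QR.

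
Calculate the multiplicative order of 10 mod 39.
Powers of 10 mod 39: 10^1≡10, 10^2≡22, 10^3≡25, 10^4≡16, 10^5≡4, 10^6≡1. So the order of 10 is 6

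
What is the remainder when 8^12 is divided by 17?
By repeated squaring mod 17: 8^{1}≡8, 8^{2}≡13, 8^{4}≡16, 8^{8}≡1. Then 8^{12} = 8^{8+4} ≡ 1 × 16 ≡ 16 mod 17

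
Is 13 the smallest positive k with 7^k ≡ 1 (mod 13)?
Powers of 7 mod 13: 7^1≡7, 7^2≡10, 7^3≡5, 7^4≡9, 7^5≡11, 7^6≡12, 7^7≡6, 7^8≡3, 7^9≡8, 7^10≡4, 7^11≡2, 7^12≡1. Already 7^12≡1, so the order is 12 < 13. No, the actual order is 12.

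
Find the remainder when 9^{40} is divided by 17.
By Fermat: 9^{16} ≡ 1 (mod 17). 40 = 2×16 + 8. So 9^{40} ≡ 9^{8} ≡ 1 (mod 17)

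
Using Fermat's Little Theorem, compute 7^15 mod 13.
By Fermat: 7^{12} ≡ 1 (mod 13). So 7^{15} = 7^{12} · 7^{3} ≡ 7^{3} ≡ 5 (mod 13)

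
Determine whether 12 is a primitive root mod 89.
12^{8} ≡ 1 (mod 89) and 8 < 88, so ord_89(12) = 8 ≠ 88 and 12 is not a primitive root.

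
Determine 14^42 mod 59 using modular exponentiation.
By repeated squaring (mod 59): 14^{1}≡14, 14^{2}≡19, 14^{4}≡7, 14^{8}≡49, 14^{16}≡41, 14^{32}≡29. Then 14^{42} = 14^{32+8+2} ≡ 29 × 49 × 19 ≡ 36 (mod 59)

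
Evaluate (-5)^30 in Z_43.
By repeated squaring (mod 43): (-5)^{1}≡38, (-5)^{2}≡25, (-5)^{4}≡23, (-5)^{8}≡13, (-5)^{16}≡40. Then (-5)^{30} = (-5)^{16+8+4+2} ≡ 40 × 13 × 23 × 25 ≡ 21 (mod 43)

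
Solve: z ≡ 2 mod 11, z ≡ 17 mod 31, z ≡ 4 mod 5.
M = 11 × 31 × 5 = 1705. M₁ = 155, y₁ ≡ 1 mod 11. M₂ = 55, y₂ ≡ 22 mod 31. M₃ = 341, y₃ ≡ 1 mod 5. z = 2×155×1 + 17×55×22 + 4×341×1 ≡ 79 mod 1705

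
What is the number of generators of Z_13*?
Number of primitive roots mod 13 = φ(p-1) = φ(12) = 4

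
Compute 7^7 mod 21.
By repeated squaring mod 21: 7^{1}≡7, 7^{2}≡7, 7^{4}≡7. Then 7^{7} = 7^{4+2+1} ≡ 7 × 7 × 7 ≡ 7 mod 21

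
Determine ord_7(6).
Powers of 6 mod 7: 6^1≡6, 6^2≡1. Order = 2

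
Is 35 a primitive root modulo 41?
ord_41(35) divides 40. For each prime q|40: 35^{20}≡40, 35^{8}≡10, none ≡ 1. So 35 has order 40 and is a primitive root mod 41.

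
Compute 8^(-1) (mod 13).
Since 13 is prime, by Fermat 8^(-1) ≡ 8^{11} ≡ 5 (mod 13). Verify: 8 × 5 = 40 ≡ 1 (mod 13)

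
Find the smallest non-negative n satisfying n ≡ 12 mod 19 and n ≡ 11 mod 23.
M = 19 × 23 = 437. M₁ = 23, y₁ ≡ 5 mod 19. M₂ = 19, y₂ ≡ 17 mod 23. n = 12×23×5 + 11×19×17 ≡ 126 mod 437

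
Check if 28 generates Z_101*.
ord_101(28) divides 100. For each prime q|100: 28^{50}≡100, 28^{20}≡95, none ≡ 1. So 28 has order 100 and is a primitive root mod 101.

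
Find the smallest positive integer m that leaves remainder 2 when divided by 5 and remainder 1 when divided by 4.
M = 5 × 4 = 20. M₁ = 4, y₁ ≡ 4 (mod 5). M₂ = 5, y₂ ≡ 1 (mod 4). m = 2×4×4 + 1×5×1 ≡ 17 (mod 20)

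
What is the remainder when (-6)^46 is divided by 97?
By repeated squaring mod 97: (-6)^{1}≡91, (-6)^{2}≡36, (-6)^{4}≡35, (-6)^{8}≡61, (-6)^{16}≡35, (-6)^{32}≡61. Then (-6)^{46} = (-6)^{32+8+4+2} ≡ 61 × 61 × 35 × 36 ≡ 62 mod 97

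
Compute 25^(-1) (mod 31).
Since 31 is prime, by Fermat 25^(-1) ≡ 25^{29} ≡ 5 (mod 31). Verify: 25 × 5 = 125 ≡ 1 (mod 31)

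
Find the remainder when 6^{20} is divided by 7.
By Fermat: 6^{6} ≡ 1 (mod 7). 20 = 3×6 + 2. So 6^{20} ≡ 6^{2} ≡ 1 (mod 7)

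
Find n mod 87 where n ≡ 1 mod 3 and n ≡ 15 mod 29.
M = 3 × 29 = 87. M₁ = 29, y₁ ≡ 2 mod 3. M₂ = 3, y₂ ≡ 10 mod 29. n = 1×29×2 + 15×3×10 ≡ 73 mod 87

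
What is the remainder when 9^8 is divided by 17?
By repeated squaring mod 17: 9^{1}≡9, 9^{2}≡13, 9^{4}≡16, 9^{8}≡1. So 9^{8} ≡ 1 mod 17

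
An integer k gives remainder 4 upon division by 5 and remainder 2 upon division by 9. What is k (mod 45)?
M = 5 × 9 = 45. M₁ = 9, y₁ ≡ 4 (mod 5). M₂ = 5, y₂ ≡ 2 (mod 9). k = 4×9×4 + 2×5×2 ≡ 29 (mod 45)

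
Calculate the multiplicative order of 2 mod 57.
Powers of 2 mod 57: 2^1≡2, 2^2≡4, 2^3≡8, 2^4≡16, 2^5≡32, 2^6≡7, 2^7≡14, 2^8≡28, 2^9≡56, 2^10≡55, 2^11≡53, 2^12≡49, 2^13≡41, 2^14≡25, 2^15≡50, 2^16≡43, 2^17≡29, 2^18≡1. ord_57(2) = 18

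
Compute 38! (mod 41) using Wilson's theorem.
(40)! = (38)! × (39) × (40) ≡ -1 (mod 41). So (38)! ≡ -1 × [(40)(39)]^(-1) ≡ 20 (mod 41)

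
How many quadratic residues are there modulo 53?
The squaring map on Z_53* is 2-to-1, so there are (52)/2 = 26 QRs.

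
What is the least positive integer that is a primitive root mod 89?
g = 3. For each prime q|88: 3^{44}≡88, 3^{8}≡64, none ≡ 1, so ord_89(3) = 88 and 3 is a primitive root.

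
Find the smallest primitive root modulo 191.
g = 19. Powers: [19, 170, 174, 59, 166, 98, ...] generates all 190 non-zero residues.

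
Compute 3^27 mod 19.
Using Fermat: 3^{18} ≡ 1 (mod 19). 27 ≡ 9 (mod 18). So 3^{27} ≡ 3^{9} ≡ 18 (mod 19)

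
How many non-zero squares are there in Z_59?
For prime 59, there are (p-1)/2 = (59-1)/2 = 29 quadratic residues (excluding 0).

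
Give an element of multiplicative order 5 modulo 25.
6 has order 5 mod 25 since 6^{5} ≡ 1 (mod 25) and no smaller power works.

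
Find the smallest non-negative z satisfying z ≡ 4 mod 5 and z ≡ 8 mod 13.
M = 5 × 13 = 65. M₁ = 13, y₁ ≡ 2 mod 5. M₂ = 5, y₂ ≡ 8 mod 13. z = 4×13×2 + 8×5×8 ≡ 34 mod 65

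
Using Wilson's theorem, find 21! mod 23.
(22)! = (21)! × (22) ≡ -1 (mod 23). So (21)! ≡ -1 × (22)^(-1) ≡ (-1)×(-1) = 1 (mod 23)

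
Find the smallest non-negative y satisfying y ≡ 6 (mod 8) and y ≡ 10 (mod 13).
M = 8 × 13 = 104. M₁ = 13, y₁ ≡ 5 (mod 8). M₂ = 8, y₂ ≡ 5 (mod 13). y = 6×13×5 + 10×8×5 ≡ 62 (mod 104)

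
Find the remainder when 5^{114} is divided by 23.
By Fermat: 5^{22} ≡ 1 (mod 23). 114 = 5×22 + 4. So 5^{114} ≡ 5^{4} ≡ 4 (mod 23)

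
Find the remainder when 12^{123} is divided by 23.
By Fermat: 12^{22} ≡ 1 mod 23. 123 = 5×22 + 13. So 12^{123} ≡ 12^{13} ≡ 6 mod 23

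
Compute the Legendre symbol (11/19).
(11/19) = 11^{9} mod 19 = 1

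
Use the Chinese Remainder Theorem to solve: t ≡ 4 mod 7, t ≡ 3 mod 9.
M = 7 × 9 = 63. M₁ = 9, y₁ ≡ 4 mod 7. M₂ = 7, y₂ ≡ 4 mod 9. t = 4×9×4 + 3×7×4 ≡ 39 mod 63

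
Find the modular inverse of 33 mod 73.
Since 73 is prime, by Fermat 33^(-1) ≡ 33^{71} ≡ 31 mod 73. Verify: 33 × 31 = 1023 ≡ 1 mod 73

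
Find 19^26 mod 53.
By repeated squaring mod 53: 19^{1}≡19, 19^{2}≡43, 19^{4}≡47, 19^{8}≡36, 19^{16}≡24. Then 19^{26} = 19^{16+8+2} ≡ 24 × 36 × 43 ≡ 52 mod 53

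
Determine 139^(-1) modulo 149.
Since 149 is prime, by Fermat 139^(-1) ≡ 139^{147} ≡ 134 (mod 149). Verify: 139 × 134 = 18626 ≡ 1 (mod 149)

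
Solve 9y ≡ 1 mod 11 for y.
Since 11 is prime, by Fermat 9^(-1) ≡ 9^{9} ≡ 5 mod 11. Verify: 9 × 5 = 45 ≡ 1 mod 11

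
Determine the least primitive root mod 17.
g = 3. For each prime q|16: 3^{8}≡16, none ≡ 1, so ord_17(3) = 16 and 3 is a primitive root.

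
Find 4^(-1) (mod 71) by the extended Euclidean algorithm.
Extended GCD: 4(18) + 71(-1) = 1. So 4^(-1) ≡ 18 (mod 71). Verify: 4 × 18 = 72 ≡ 1 (mod 71)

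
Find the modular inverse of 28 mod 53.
Since 53 is prime, by Fermat 28^(-1) ≡ 28^{51} ≡ 36 (mod 53). Verify: 28 × 36 = 1008 ≡ 1 (mod 53)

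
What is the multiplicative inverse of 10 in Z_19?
Since 19 is prime, by Fermat 10^(-1) ≡ 10^{17} ≡ 2 (mod 19). Verify: 10 × 2 = 20 ≡ 1 (mod 19)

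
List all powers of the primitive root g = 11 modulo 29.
11^1, 11^2, ..., 11^{28} mod 29: [11, 5, 26, 25, 14, 9, 12, 16, 2, 22, 10, 23, 21, 28, 18, 24, 3, 4, 15, 20, 17, 13, 27, 7, 19, 6, 8, 1]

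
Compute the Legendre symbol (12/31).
(12/31) = 12^{15} mod 31 = -1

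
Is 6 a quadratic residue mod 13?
By Euler's criterion: 6^{6} ≡ 12 (mod 13). Since this equals -1 (≡ 12), 6 is not a QR.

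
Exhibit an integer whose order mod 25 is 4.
7 has order 4 mod 25 since 7^{4} ≡ 1 mod 25 and no smaller power works.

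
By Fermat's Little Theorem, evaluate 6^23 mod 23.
By Fermat: 6^{22} ≡ 1 (mod 23). So 6^{23} = 6^{22} · 6^{1} ≡ 6^{1} ≡ 6 (mod 23)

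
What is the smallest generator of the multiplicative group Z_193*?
g = 5. Powers: [5, 25, 125, 46, 37, 185, 153, 186, ...] generates all 192 non-zero residues.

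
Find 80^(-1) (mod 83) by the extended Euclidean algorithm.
Extended GCD: 80(-28) + 83(27) = 1. So 80^(-1) ≡ -28 ≡ 55 (mod 83). Verify: 80 × 55 = 4400 ≡ 1 (mod 83)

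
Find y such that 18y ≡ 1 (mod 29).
Since 29 is prime, by Fermat 18^(-1) ≡ 18^{27} ≡ 21 (mod 29). Verify: 18 × 21 = 378 ≡ 1 (mod 29)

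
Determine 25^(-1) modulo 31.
Since 31 is prime, by Fermat 25^(-1) ≡ 25^{29} ≡ 5 (mod 31). Verify: 25 × 5 = 125 ≡ 1 (mod 31)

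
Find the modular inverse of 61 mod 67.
Since 67 is prime, by Fermat 61^(-1) ≡ 61^{65} ≡ 11 (mod 67). Verify: 61 × 11 = 671 ≡ 1 (mod 67)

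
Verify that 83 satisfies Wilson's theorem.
(82)! mod 83 = 82. Since this equals -1 (mod 83), Wilson confirms 83 is prime.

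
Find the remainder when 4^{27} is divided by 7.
By Fermat: 4^{6} ≡ 1 (mod 7). 27 = 4×6 + 3. So 4^{27} ≡ 4^{3} ≡ 1 (mod 7)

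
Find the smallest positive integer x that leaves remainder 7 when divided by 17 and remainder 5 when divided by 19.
M = 17 × 19 = 323. M₁ = 19, y₁ ≡ 9 mod 17. M₂ = 17, y₂ ≡ 9 mod 19. x = 7×19×9 + 5×17×9 ≡ 24 mod 323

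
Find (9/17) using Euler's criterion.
(9/17) = 9^{8} mod 17 = 1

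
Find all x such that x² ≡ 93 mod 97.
The square roots of 93 mod 97 are 44 and 53. Verify: 44² = 1936 ≡ 93 mod 97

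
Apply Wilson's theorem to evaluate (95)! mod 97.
(96)! = (95)! × (96) ≡ -1 mod 97. So (95)! ≡ -1 × (96)^(-1) ≡ (-1)×(-1) = 1 mod 97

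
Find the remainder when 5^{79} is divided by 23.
By Fermat: 5^{22} ≡ 1 (mod 23). 79 = 3×22 + 13. So 5^{79} ≡ 5^{13} ≡ 21 (mod 23)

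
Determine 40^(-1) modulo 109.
Since 109 is prime, by Fermat 40^(-1) ≡ 40^{107} ≡ 30 (mod 109). Verify: 40 × 30 = 1200 ≡ 1 (mod 109)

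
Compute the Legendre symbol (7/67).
(7/67) = 7^{33} mod 67 = -1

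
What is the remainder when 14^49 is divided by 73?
By repeated squaring (mod 73): 14^{1}≡14, 14^{2}≡50, 14^{4}≡18, 14^{8}≡32, 14^{16}≡2, 14^{32}≡4. Then 14^{49} = 14^{32+16+1} ≡ 4 × 2 × 14 ≡ 39 (mod 73)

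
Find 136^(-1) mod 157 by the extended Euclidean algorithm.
Extended GCD: 136(-15) + 157(13) = 1. So 136^(-1) ≡ -15 ≡ 142 mod 157. Verify: 136 × 142 = 19312 ≡ 1 mod 157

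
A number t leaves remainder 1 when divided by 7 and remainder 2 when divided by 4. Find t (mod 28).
M = 7 × 4 = 28. M₁ = 4, y₁ ≡ 2 (mod 7). M₂ = 7, y₂ ≡ 3 (mod 4). t = 1×4×2 + 2×7×3 ≡ 22 (mod 28)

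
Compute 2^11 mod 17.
By repeated squaring (mod 17): 2^{1}≡2, 2^{2}≡4, 2^{4}≡16, 2^{8}≡1. Then 2^{11} = 2^{8+2+1} ≡ 1 × 4 × 2 ≡ 8 (mod 17)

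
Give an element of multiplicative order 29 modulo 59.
3 has order 29 mod 59 since 3^{29} ≡ 1 (mod 59) and no smaller power works.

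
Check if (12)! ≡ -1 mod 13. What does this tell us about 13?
(12)! mod 13 = 12. Since this equals -1 mod 13, Wilson confirms 13 is prime.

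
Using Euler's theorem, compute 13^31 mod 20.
By Euler: 13^{8} ≡ 1 (mod 20) since gcd(13, 20) = 1. 31 = 3×8 + 7. So 13^{31} ≡ 13^{7} ≡ 17 (mod 20)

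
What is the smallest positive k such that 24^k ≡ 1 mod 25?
Powers of 24 mod 25: 24^1≡24, 24^2≡1. So the order of 24 is 2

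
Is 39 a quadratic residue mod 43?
By Euler's criterion: 39^{21} ≡ 42 mod 43. Since this equals -1 (≡ 42), 39 is not a QR.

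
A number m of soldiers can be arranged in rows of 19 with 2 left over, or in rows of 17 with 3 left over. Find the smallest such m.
M = 19 × 17 = 323. M₁ = 17, y₁ ≡ 9 (mod 19). M₂ = 19, y₂ ≡ 9 (mod 17). m = 2×17×9 + 3×19×9 ≡ 173 (mod 323)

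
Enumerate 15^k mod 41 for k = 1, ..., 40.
15^1, 15^2, ..., 15^{40} mod 41: [15, 20, 13, 31, 14, 5, 34, 18, 24, 32, 29, 25, 6, 8, 38, 37, 22, 2, 30, 40, 26, 21, 28, 10, 27, 36, 7, 23, 17, 9, 12, 16, 35, 33, 3, 4, 19, 39, 11, 1]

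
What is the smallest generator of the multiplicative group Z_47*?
g = 5. For each prime q|46: 5^{23}≡46, 5^{2}≡25, none ≡ 1, so ord_47(5) = 46 and 5 is a primitive root.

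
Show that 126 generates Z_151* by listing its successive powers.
126^1, 126^2, ..., 126^{150} mod 151: [126, 21, 79, 139, 149, 50, 109, 144, 24, 4, 51, 84, 14, 103, 143, 49, 134, 123, 96, 16, 53, 34, 56, 110, 119, 45, 83, 39, 82, 64, 61, 136, 73, 138, 23, 29, 30, 5, 26, 105, 93, 91, 141, 99, 92, 116, 120, 20, 104, 118, 70, 62, 111, 94, 66, 11, 27, 80, 114, 19, 129, 97, 142, 74, 113, 44, 108, 18, 3, 76, 63, 86, 115, 145, 150, 25, 130, 72, 12, 2, 101, 42, 7, 127, 147, 100, 67, 137, 48, 8, 102, 17, 28, 55, 135, 98, 117, 95, 41, 32, 106, 68, 112, 69, 87, 90, 15, 78, 13, 128, 122, 121, 146, 125, 46, 58, 60, 10, 52, 59, 35, 31, 131, 47, 33, 81, 89, 40, 57, 85, 140, 124, 71, 37, 132, 22, 54, 9, 77, 38, 107, 43, 133, 148, 75, 88, 65, 36, 6, 1]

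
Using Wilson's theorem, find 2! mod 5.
(4)! = (2)! × (3) × (4) ≡ -1 (mod 5). So (2)! ≡ -1 × [(4)(3)]^(-1) ≡ 2 (mod 5)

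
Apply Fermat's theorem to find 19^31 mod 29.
By Fermat: 19^{28} ≡ 1 mod 29. So 19^{31} = 19^{28} · 19^{3} ≡ 19^{3} ≡ 15 mod 29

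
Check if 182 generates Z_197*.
182^{49} ≡ 1 (mod 197) and 49 < 196, so ord_197(182) = 49 ≠ 196 and 182 is not a primitive root.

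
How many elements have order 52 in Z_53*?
A prime p has φ(p-1) primitive roots; here φ(52) = 24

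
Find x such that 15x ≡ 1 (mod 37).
Since 37 is prime, by Fermat 15^(-1) ≡ 15^{35} ≡ 5 (mod 37). Verify: 15 × 5 = 75 ≡ 1 (mod 37)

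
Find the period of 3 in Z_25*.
Powers of 3 mod 25: 3^1≡3, 3^2≡9, 3^3≡2, 3^4≡6, 3^5≡18, 3^6≡4, 3^7≡12, 3^8≡11, 3^9≡8, 3^10≡24, 3^11≡22, 3^12≡16, 3^13≡23, 3^14≡19, 3^15≡7, 3^16≡21, 3^17≡13, 3^18≡14, 3^19≡17, 3^20≡1. So the order of 3 is 20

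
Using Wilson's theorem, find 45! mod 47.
(46)! = (45)! × (46) ≡ -1 mod 47. So (45)! ≡ -1 × (46)^(-1) ≡ (-1)×(-1) = 1 mod 47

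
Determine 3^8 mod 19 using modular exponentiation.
By repeated squaring (mod 19): 3^{1}≡3, 3^{2}≡9, 3^{4}≡5, 3^{8}≡6. So 3^{8} ≡ 6 (mod 19)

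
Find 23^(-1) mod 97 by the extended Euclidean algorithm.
Extended GCD: 23(38) + 97(-9) = 1. So 23^(-1) ≡ 38 mod 97. Verify: 23 × 38 = 874 ≡ 1 mod 97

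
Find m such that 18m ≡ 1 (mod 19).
Since 19 is prime, by Fermat 18^(-1) ≡ 18^{17} ≡ 18 (mod 19). Verify: 18 × 18 = 324 ≡ 1 (mod 19)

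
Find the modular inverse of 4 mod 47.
Since 47 is prime, by Fermat 4^(-1) ≡ 4^{45} ≡ 12 mod 47. Verify: 4 × 12 = 48 ≡ 1 mod 47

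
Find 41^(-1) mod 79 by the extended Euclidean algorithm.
Extended GCD: 41(27) + 79(-14) = 1. So 41^(-1) ≡ 27 mod 79. Verify: 41 × 27 = 1107 ≡ 1 mod 79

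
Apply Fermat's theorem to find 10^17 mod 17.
By Fermat: 10^{16} ≡ 1 mod 17. So 10^{17} = 10^{16} · 10^{1} ≡ 10^{1} ≡ 10 mod 17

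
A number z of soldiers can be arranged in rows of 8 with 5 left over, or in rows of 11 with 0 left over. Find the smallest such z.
M = 8 × 11 = 88. M₁ = 11, y₁ ≡ 3 (mod 8). M₂ = 8, y₂ ≡ 7 (mod 11). z = 5×11×3 + 0×8×7 ≡ 77 (mod 88)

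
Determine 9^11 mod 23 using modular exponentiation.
By repeated squaring (mod 23): 9^{1}≡9, 9^{2}≡12, 9^{4}≡6, 9^{8}≡13. Then 9^{11} = 9^{8+2+1} ≡ 13 × 12 × 9 ≡ 1 (mod 23)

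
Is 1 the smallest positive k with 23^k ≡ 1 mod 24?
Powers of 23 mod 24: 23^1≡23, 23^2≡1. 23^1≡23≢1, so ord ≠ 1. No, the actual order is 2.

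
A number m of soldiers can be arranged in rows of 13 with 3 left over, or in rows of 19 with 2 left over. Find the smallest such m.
M = 13 × 19 = 247. M₁ = 19, y₁ ≡ 11 mod 13. M₂ = 13, y₂ ≡ 3 mod 19. m = 3×19×11 + 2×13×3 ≡ 211 mod 247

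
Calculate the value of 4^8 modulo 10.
By repeated squaring (mod 10): 4^{1}≡4, 4^{2}≡6, 4^{4}≡6, 4^{8}≡6. So 4^{8} ≡ 6 (mod 10)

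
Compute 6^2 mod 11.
6^{2} = 36 ≡ 3 mod 11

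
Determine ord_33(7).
Powers of 7 mod 33: 7^1≡7, 7^2≡16, 7^3≡13, 7^4≡25, 7^5≡10, 7^6≡4, 7^7≡28, 7^8≡31, 7^9≡19, 7^10≡1. ord_33(7) = 10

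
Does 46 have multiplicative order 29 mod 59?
Powers of 46 mod 59: 46^1≡46, 46^2≡51, 46^3≡45, 46^4≡5, 46^5≡53, 46^6≡19, 46^7≡48, 46^8≡25, 46^9≡29, 46^10≡36, 46^11≡4, 46^12≡7, 46^13≡27, 46^14≡3, 46^15≡20, 46^16≡35, 46^17≡17, 46^18≡15, 46^19≡41, 46^20≡57, 46^21≡26, 46^22≡16, 46^23≡28, 46^24≡49, 46^25≡12, 46^26≡21, 46^27≡22, 46^28≡9, 46^29≡1. First k with 46^k≡1 is k=29. Yes, ord_59(46) = 29.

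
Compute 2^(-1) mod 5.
Since 5 is prime, by Fermat 2^(-1) ≡ 2^{3} ≡ 3 mod 5. Verify: 2 × 3 = 6 ≡ 1 mod 5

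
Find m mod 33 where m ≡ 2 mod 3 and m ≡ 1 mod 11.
M = 3 × 11 = 33. M₁ = 11, y₁ ≡ 2 mod 3. M₂ = 3, y₂ ≡ 4 mod 11. m = 2×11×2 + 1×3×4 ≡ 23 mod 33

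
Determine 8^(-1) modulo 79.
Since 79 is prime, by Fermat 8^(-1) ≡ 8^{77} ≡ 10 (mod 79). Verify: 8 × 10 = 80 ≡ 1 (mod 79)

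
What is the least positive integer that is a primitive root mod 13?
g = 2. Powers: [2, 4, 8, 3, 6, 12, 11, 9, 5, ...] generates all 12 non-zero residues.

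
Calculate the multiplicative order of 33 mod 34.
Powers of 33 mod 34: 33^1≡33, 33^2≡1. So the order of 33 is 2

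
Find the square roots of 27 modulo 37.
The square roots of 27 mod 37 are 8 and 29. Verify: 8² = 64 ≡ 27 mod 37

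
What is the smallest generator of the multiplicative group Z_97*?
g = 5. For each prime q|96: 5^{48}≡96, 5^{32}≡35, none ≡ 1, so ord_97(5) = 96 and 5 is a primitive root.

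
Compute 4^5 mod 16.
By repeated squaring (mod 16): 4^{1}≡4, 4^{2}≡0, 4^{4}≡0. Then 4^{5} = 4^{4+1} ≡ 0 × 4 ≡ 0 (mod 16)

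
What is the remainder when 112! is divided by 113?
By Wilson's theorem, (112)! ≡ -1 ≡ 112 (mod 113)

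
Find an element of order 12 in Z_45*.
7 has order 12 mod 45 since 7^{12} ≡ 1 (mod 45) and no smaller power works.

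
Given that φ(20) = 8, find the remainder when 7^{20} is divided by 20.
By Euler: 7^{8} ≡ 1 (mod 20) since gcd(7, 20) = 1. 20 = 2×8 + 4. So 7^{20} ≡ 7^{4} ≡ 1 (mod 20)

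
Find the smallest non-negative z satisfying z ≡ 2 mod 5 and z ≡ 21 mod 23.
M = 5 × 23 = 115. M₁ = 23, y₁ ≡ 2 mod 5. M₂ = 5, y₂ ≡ 14 mod 23. z = 2×23×2 + 21×5×14 ≡ 67 mod 115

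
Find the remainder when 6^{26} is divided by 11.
By Fermat: 6^{10} ≡ 1 (mod 11). 26 = 2×10 + 6. So 6^{26} ≡ 6^{6} ≡ 5 (mod 11)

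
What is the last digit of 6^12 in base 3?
By repeated squaring mod 3: 6^{1}≡0, 6^{2}≡0, 6^{4}≡0, 6^{8}≡0. Then 6^{12} = 6^{8+4} ≡ 0 × 0 ≡ 0 mod 3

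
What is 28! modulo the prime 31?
(30)! = (28)! × (29) × (30) ≡ -1 (mod 31). So (28)! ≡ -1 × [(30)(29)]^(-1) ≡ 15 (mod 31)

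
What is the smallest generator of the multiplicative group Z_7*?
g = 3. Powers: [3, 2, 6, 4, 5, 1] generates all 6 non-zero residues.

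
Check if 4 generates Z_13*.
4^{6} ≡ 1 mod 13 and 6 < 12, so ord_13(4) = 6 ≠ 12 and 4 is not a primitive root.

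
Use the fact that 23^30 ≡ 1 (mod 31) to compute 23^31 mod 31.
By Fermat: 23^{30} ≡ 1 (mod 31). So 23^{31} = 23^{30} · 23^{1} ≡ 23^{1} ≡ 23 (mod 31)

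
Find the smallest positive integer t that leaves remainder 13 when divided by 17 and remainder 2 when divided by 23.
M = 17 × 23 = 391. M₁ = 23, y₁ ≡ 3 mod 17. M₂ = 17, y₂ ≡ 19 mod 23. t = 13×23×3 + 2×17×19 ≡ 370 mod 391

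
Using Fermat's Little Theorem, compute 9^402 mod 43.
By Fermat: 9^{42} ≡ 1 (mod 43). 402 ≡ 24 (mod 42). So 9^{402} ≡ 9^{24} ≡ 41 (mod 43)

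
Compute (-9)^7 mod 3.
By repeated squaring mod 3: (-9)^{1}≡0, (-9)^{2}≡0, (-9)^{4}≡0. Then (-9)^{7} = (-9)^{4+2+1} ≡ 0 × 0 × 0 ≡ 0 mod 3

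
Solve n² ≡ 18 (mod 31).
The square roots of 18 mod 31 are 7 and 24. Verify: 7² = 49 ≡ 18 (mod 31)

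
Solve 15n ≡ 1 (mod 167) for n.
Since 167 is prime, by Fermat 15^(-1) ≡ 15^{165} ≡ 78 (mod 167). Verify: 15 × 78 = 1170 ≡ 1 (mod 167)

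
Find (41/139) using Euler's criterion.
(41/139) = 41^{69} mod 139 = 1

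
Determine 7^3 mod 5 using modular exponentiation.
7^{3} = 343 ≡ 3 (mod 5)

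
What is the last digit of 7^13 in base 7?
By repeated squaring (mod 7): 7^{1}≡0, 7^{2}≡0, 7^{4}≡0, 7^{8}≡0. Then 7^{13} = 7^{8+4+1} ≡ 0 × 0 × 0 ≡ 0 (mod 7)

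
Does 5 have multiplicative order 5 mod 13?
Powers of 5 mod 13: 5^1≡5, 5^2≡12, 5^3≡8, 5^4≡1. Already 5^4≡1, so the order is 4 < 5. No, the actual order is 4.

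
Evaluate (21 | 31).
(21/31) = 21^{15} mod 31 = -1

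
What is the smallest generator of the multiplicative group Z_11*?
g = 2. Powers: [2, 4, 8, 5, 10, 9, ...] generates all 10 non-zero residues.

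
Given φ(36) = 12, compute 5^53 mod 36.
By Euler: 5^{12} ≡ 1 (mod 36) since gcd(5, 36) = 1. 53 = 4×12 + 5. So 5^{53} ≡ 5^{5} ≡ 29 (mod 36)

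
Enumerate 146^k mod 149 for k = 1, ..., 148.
146^1, 146^2, ..., 146^{148} mod 149: [146, 9, 122, 81, 55, 133, 48, 5, 134, 45, 14, 107, 126, 69, 91, 25, 74, 76, 70, 88, 34, 47, 8, 125, 72, 82, 52, 142, 21, 86, 40, 29, 62, 112, 111, 114, 105, 132, 51, 145, 12, 113, 108, 123, 78, 64, 106, 129, 60, 118, 93, 19, 92, 22, 83, 49, 2, 143, 18, 95, 13, 110, 117, 96, 10, 119, 90, 28, 65, 103, 138, 33, 50, 148, 3, 140, 27, 68, 94, 16, 101, 144, 15, 104, 135, 42, 23, 80, 58, 124, 75, 73, 79, 61, 115, 102, 141, 24, 77, 67, 97, 7, 128, 63, 109, 120, 87, 37, 38, 35, 44, 17, 98, 4, 137, 36, 41, 26, 71, 85, 43, 20, 89, 31, 56, 130, 57, 127, 66, 100, 147, 6, 131, 54, 136, 39, 32, 53, 139, 30, 59, 121, 84, 46, 11, 116, 99, 1]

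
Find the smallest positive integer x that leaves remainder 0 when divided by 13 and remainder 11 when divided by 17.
M = 13 × 17 = 221. M₁ = 17, y₁ ≡ 10 mod 13. M₂ = 13, y₂ ≡ 4 mod 17. x = 0×17×10 + 11×13×4 ≡ 130 mod 221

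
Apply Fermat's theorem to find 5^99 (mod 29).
By Fermat: 5^{28} ≡ 1 (mod 29). 99 = 3×28 + 15. So 5^{99} ≡ 5^{15} ≡ 5 (mod 29)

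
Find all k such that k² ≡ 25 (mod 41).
The square roots of 25 mod 41 are 36 and 5. Verify: 36² = 1296 ≡ 25 (mod 41)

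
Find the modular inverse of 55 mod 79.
Since 79 is prime, by Fermat 55^(-1) ≡ 55^{77} ≡ 23 mod 79. Verify: 55 × 23 = 1265 ≡ 1 mod 79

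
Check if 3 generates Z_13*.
3^{3} ≡ 1 mod 13 and 3 < 12, so ord_13(3) = 3 ≠ 12 and 3 is not a primitive root.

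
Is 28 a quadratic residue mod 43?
By Euler's criterion: 28^{21} ≡ 42 (mod 43). Since this equals -1 (≡ 42), 28 is not a QR.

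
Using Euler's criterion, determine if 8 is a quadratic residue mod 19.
By Euler's criterion: 8^{9} ≡ 18 (mod 19). Since this equals -1 (≡ 18), 8 is not a QR.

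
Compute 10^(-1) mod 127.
Since 127 is prime, by Fermat 10^(-1) ≡ 10^{125} ≡ 89 mod 127. Verify: 10 × 89 = 890 ≡ 1 mod 127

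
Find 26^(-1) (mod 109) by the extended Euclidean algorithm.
Extended GCD: 26(21) + 109(-5) = 1. So 26^(-1) ≡ 21 (mod 109). Verify: 26 × 21 = 546 ≡ 1 (mod 109)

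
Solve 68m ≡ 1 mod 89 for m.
Since 89 is prime, by Fermat 68^(-1) ≡ 68^{87} ≡ 72 mod 89. Verify: 68 × 72 = 4896 ≡ 1 mod 89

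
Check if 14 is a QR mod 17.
By Euler's criterion: 14^{8} ≡ 16 (mod 17). Since this equals -1 (≡ 16), 14 is not a QR.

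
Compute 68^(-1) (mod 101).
Since 101 is prime, by Fermat 68^(-1) ≡ 68^{99} ≡ 52 (mod 101). Verify: 68 × 52 = 3536 ≡ 1 (mod 101)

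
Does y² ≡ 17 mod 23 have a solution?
By Euler's criterion: 17^{11} ≡ 22 mod 23. Since this equals -1 (≡ 22), 17 is not a QR.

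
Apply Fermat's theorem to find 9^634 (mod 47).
By Fermat: 9^{46} ≡ 1 (mod 47). 634 ≡ 36 (mod 46). So 9^{634} ≡ 9^{36} ≡ 27 (mod 47)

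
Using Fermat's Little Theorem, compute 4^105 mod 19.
By Fermat: 4^{18} ≡ 1 mod 19. 105 = 5×18 + 15. So 4^{105} ≡ 4^{15} ≡ 11 mod 19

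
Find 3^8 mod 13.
By repeated squaring mod 13: 3^{1}≡3, 3^{2}≡9, 3^{4}≡3, 3^{8}≡9. So 3^{8} ≡ 9 mod 13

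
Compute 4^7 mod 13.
By repeated squaring mod 13: 4^{1}≡4, 4^{2}≡3, 4^{4}≡9. Then 4^{7} = 4^{4+2+1} ≡ 9 × 3 × 4 ≡ 4 mod 13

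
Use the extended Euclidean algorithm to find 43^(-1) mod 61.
Extended GCD: 43(-17) + 61(12) = 1. So 43^(-1) ≡ -17 ≡ 44 mod 61. Verify: 43 × 44 = 1892 ≡ 1 mod 61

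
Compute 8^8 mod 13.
By repeated squaring (mod 13): 8^{1}≡8, 8^{2}≡12, 8^{4}≡1, 8^{8}≡1. So 8^{8} ≡ 1 (mod 13)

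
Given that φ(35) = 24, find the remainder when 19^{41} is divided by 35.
By Euler: 19^{24} ≡ 1 mod 35 since gcd(19, 35) = 1. 41 = 1×24 + 17. So 19^{41} ≡ 19^{17} ≡ 24 mod 35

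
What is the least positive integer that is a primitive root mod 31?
g = 3. For each prime q|30: 3^{15}≡30, 3^{10}≡25, 3^{6}≡16, none ≡ 1, so ord_31(3) = 30 and 3 is a primitive root.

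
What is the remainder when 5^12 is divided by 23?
By repeated squaring mod 23: 5^{1}≡5, 5^{2}≡2, 5^{4}≡4, 5^{8}≡16. Then 5^{12} = 5^{8+4} ≡ 16 × 4 ≡ 18 mod 23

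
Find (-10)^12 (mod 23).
By repeated squaring (mod 23): (-10)^{1}≡13, (-10)^{2}≡8, (-10)^{4}≡18, (-10)^{8}≡2. Then (-10)^{12} = (-10)^{8+4} ≡ 2 × 18 ≡ 13 (mod 23)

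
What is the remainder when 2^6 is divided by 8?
By repeated squaring (mod 8): 2^{1}≡2, 2^{2}≡4, 2^{4}≡0. Then 2^{6} = 2^{4+2} ≡ 0 × 4 ≡ 0 (mod 8)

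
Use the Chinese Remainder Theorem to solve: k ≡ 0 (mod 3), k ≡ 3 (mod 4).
M = 3 × 4 = 12. M₁ = 4, y₁ ≡ 1 (mod 3). M₂ = 3, y₂ ≡ 3 (mod 4). k = 0×4×1 + 3×3×3 ≡ 3 (mod 12)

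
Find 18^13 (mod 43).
By repeated squaring (mod 43): 18^{1}≡18, 18^{2}≡23, 18^{4}≡13, 18^{8}≡40. Then 18^{13} = 18^{8+4+1} ≡ 40 × 13 × 18 ≡ 29 (mod 43)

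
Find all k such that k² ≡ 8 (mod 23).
The square roots of 8 mod 23 are 13 and 10. Verify: 13² = 169 ≡ 8 (mod 23)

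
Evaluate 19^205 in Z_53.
Using Fermat: 19^{52} ≡ 1 mod 53. 205 ≡ 49 mod 52. So 19^{205} ≡ 19^{49} ≡ 41 mod 53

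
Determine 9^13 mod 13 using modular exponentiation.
Using Fermat: 9^{12} ≡ 1 (mod 13). 13 ≡ 1 (mod 12). So 9^{13} ≡ 9^{1} ≡ 9 (mod 13)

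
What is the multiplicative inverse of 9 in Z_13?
Since 13 is prime, by Fermat 9^(-1) ≡ 9^{11} ≡ 3 mod 13. Verify: 9 × 3 = 27 ≡ 1 mod 13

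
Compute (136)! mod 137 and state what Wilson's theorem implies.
(136)! mod 137 = 136. Since this equals -1 (mod 137), Wilson confirms 137 is prime.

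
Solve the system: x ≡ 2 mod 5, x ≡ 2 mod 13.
M = 5 × 13 = 65. M₁ = 13, y₁ ≡ 2 mod 5. M₂ = 5, y₂ ≡ 8 mod 13. x = 2×13×2 + 2×5×8 ≡ 2 mod 65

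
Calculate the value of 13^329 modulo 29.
Using Fermat: 13^{28} ≡ 1 mod 29. 329 ≡ 21 mod 28. So 13^{329} ≡ 13^{21} ≡ 28 mod 29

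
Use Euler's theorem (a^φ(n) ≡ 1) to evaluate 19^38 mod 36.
By Euler: 19^{12} ≡ 1 (mod 36) since gcd(19, 36) = 1. 38 = 3×12 + 2. So 19^{38} ≡ 19^{2} ≡ 1 (mod 36)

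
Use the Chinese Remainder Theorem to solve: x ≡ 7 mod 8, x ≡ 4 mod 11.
M = 8 × 11 = 88. M₁ = 11, y₁ ≡ 3 mod 8. M₂ = 8, y₂ ≡ 7 mod 11. x = 7×11×3 + 4×8×7 ≡ 15 mod 88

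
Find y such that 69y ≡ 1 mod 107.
Since 107 is prime, by Fermat 69^(-1) ≡ 69^{105} ≡ 76 mod 107. Verify: 69 × 76 = 5244 ≡ 1 mod 107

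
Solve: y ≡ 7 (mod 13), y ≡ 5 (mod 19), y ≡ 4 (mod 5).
M = 13 × 19 × 5 = 1235. M₁ = 95, y₁ ≡ 10 (mod 13). M₂ = 65, y₂ ≡ 12 (mod 19). M₃ = 247, y₃ ≡ 3 (mod 5). y = 7×95×10 + 5×65×12 + 4×247×3 ≡ 1164 (mod 1235)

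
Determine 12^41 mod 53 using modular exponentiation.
By repeated squaring mod 53: 12^{1}≡12, 12^{2}≡38, 12^{4}≡13, 12^{8}≡10, 12^{16}≡47, 12^{32}≡36. Then 12^{41} = 12^{32+8+1} ≡ 36 × 10 × 12 ≡ 27 mod 53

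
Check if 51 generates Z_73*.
51^{8} ≡ 1 (mod 73) and 8 < 72, so ord_73(51) = 8 ≠ 72 and 51 is not a primitive root.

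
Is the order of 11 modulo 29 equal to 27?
Powers of 11 mod 29: 11^1≡11, 11^2≡5, 11^3≡26, 11^4≡25, 11^5≡14, 11^6≡9, 11^7≡12, 11^8≡16, 11^9≡2, 11^10≡22, 11^11≡10, 11^12≡23, 11^13≡21, 11^14≡28, 11^15≡18, 11^16≡24, 11^17≡3, 11^18≡4, 11^19≡15, 11^20≡20, 11^21≡17, 11^22≡13, 11^23≡27, 11^24≡7, 11^25≡19, 11^26≡6, 11^27≡8, 11^28≡1. 11^27≡8≢1, so ord ≠ 27. No, the actual order is 28.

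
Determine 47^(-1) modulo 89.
Since 89 is prime, by Fermat 47^(-1) ≡ 47^{87} ≡ 36 (mod 89). Verify: 47 × 36 = 1692 ≡ 1 (mod 89)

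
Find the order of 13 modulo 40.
Powers of 13 mod 40: 13^1≡13, 13^2≡9, 13^3≡37, 13^4≡1. Order = 4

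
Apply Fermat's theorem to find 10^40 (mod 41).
By Fermat's Little Theorem, 10^{40} ≡ 1 (mod 41) since 41 is prime and gcd(10, 41) = 1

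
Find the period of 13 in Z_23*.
Powers of 13 mod 23: 13^1≡13, 13^2≡8, 13^3≡12, 13^4≡18, 13^5≡4, 13^6≡6, 13^7≡9, 13^8≡2, 13^9≡3, 13^10≡16, 13^11≡1. ord_23(13) = 11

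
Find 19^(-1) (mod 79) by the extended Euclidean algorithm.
Extended GCD: 19(25) + 79(-6) = 1. So 19^(-1) ≡ 25 (mod 79). Verify: 19 × 25 = 475 ≡ 1 (mod 79)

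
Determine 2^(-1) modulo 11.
Since 11 is prime, by Fermat 2^(-1) ≡ 2^{9} ≡ 6 (mod 11). Verify: 2 × 6 = 12 ≡ 1 (mod 11)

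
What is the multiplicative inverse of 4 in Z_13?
Since 13 is prime, by Fermat 4^(-1) ≡ 4^{11} ≡ 10 (mod 13). Verify: 4 × 10 = 40 ≡ 1 (mod 13)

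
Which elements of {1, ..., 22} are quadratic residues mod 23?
Squares in Z_23*: {1, 2, 3, 4, 6, 8, 9, 12, 13, 16, 18}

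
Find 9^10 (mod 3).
By repeated squaring (mod 3): 9^{1}≡0, 9^{2}≡0, 9^{4}≡0, 9^{8}≡0. Then 9^{10} = 9^{8+2} ≡ 0 × 0 ≡ 0 (mod 3)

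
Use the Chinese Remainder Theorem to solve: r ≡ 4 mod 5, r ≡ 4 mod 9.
M = 5 × 9 = 45. M₁ = 9, y₁ ≡ 4 mod 5. M₂ = 5, y₂ ≡ 2 mod 9. r = 4×9×4 + 4×5×2 ≡ 4 mod 45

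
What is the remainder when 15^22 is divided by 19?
Using Fermat: 15^{18} ≡ 1 mod 19. 22 ≡ 4 mod 18. So 15^{22} ≡ 15^{4} ≡ 9 mod 19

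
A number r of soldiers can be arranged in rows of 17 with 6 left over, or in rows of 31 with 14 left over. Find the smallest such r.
M = 17 × 31 = 527. M₁ = 31, y₁ ≡ 11 (mod 17). M₂ = 17, y₂ ≡ 11 (mod 31). r = 6×31×11 + 14×17×11 ≡ 448 (mod 527)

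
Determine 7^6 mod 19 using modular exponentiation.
By repeated squaring mod 19: 7^{1}≡7, 7^{2}≡11, 7^{4}≡7. Then 7^{6} = 7^{4+2} ≡ 7 × 11 ≡ 1 mod 19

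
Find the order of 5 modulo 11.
Powers of 5 mod 11: 5^1≡5, 5^2≡3, 5^3≡4, 5^4≡9, 5^5≡1. Order = 5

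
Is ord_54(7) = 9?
Powers of 7 mod 54: 7^1≡7, 7^2≡49, 7^3≡19, 7^4≡25, 7^5≡13, 7^6≡37, 7^7≡43, 7^8≡31, 7^9≡1. First k with 7^k≡1 is k=9. Yes, ord_54(7) = 9.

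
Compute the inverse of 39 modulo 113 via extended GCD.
Extended GCD: 39(29) + 113(-10) = 1. So 39^(-1) ≡ 29 (mod 113). Verify: 39 × 29 = 1131 ≡ 1 (mod 113)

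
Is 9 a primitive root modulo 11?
9^{5} ≡ 1 (mod 11) and 5 < 10, so ord_11(9) = 5 ≠ 10 and 9 is not a primitive root.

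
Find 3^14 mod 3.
By repeated squaring mod 3: 3^{1}≡0, 3^{2}≡0, 3^{4}≡0, 3^{8}≡0. Then 3^{14} = 3^{8+4+2} ≡ 0 × 0 × 0 ≡ 0 mod 3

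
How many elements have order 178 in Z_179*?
Number of primitive roots mod 179 = φ(p-1) = φ(178) = 88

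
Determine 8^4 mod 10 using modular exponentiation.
8^{4} = 4096 ≡ 6 (mod 10)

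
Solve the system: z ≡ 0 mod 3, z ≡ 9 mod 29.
M = 3 × 29 = 87. M₁ = 29, y₁ ≡ 2 mod 3. M₂ = 3, y₂ ≡ 10 mod 29. z = 0×29×2 + 9×3×10 ≡ 9 mod 87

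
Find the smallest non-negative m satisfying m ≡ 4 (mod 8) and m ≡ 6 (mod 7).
M = 8 × 7 = 56. M₁ = 7, y₁ ≡ 7 (mod 8). M₂ = 8, y₂ ≡ 1 (mod 7). m = 4×7×7 + 6×8×1 ≡ 20 (mod 56)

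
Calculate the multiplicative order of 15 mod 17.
Powers of 15 mod 17: 15^1≡15, 15^2≡4, 15^3≡9, 15^4≡16, 15^5≡2, 15^6≡13, 15^7≡8, 15^8≡1. So the order of 15 is 8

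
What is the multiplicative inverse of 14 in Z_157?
Since 157 is prime, by Fermat 14^(-1) ≡ 14^{155} ≡ 101 (mod 157). Verify: 14 × 101 = 1414 ≡ 1 (mod 157)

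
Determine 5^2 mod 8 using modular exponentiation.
5^{2} = 25 ≡ 1 (mod 8)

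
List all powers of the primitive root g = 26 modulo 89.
26^1, 26^2, ..., 26^{88} mod 89: [26, 53, 43, 50, 54, 69, 14, 8, 30, 68, 77, 44, 76, 18, 23, 64, 62, 10, 82, 85, 74, 55, 6, 67, 51, 80, 33, 57, 58, 84, 48, 2, 52, 17, 86, 11, 19, 49, 28, 16, 60, 47, 65, 88, 63, 36, 46, 39, 35, 20, 75, 81, 59, 21, 12, 45, 13, 71, 66, 25, 27, 79, 7, 4, 15, 34, 83, 22, 38, 9, 56, 32, 31, 5, 41, 87, 37, 72, 3, 78, 70, 40, 61, 73, 29, 42, 24, 1]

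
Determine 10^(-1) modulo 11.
Since 11 is prime, by Fermat 10^(-1) ≡ 10^{9} ≡ 10 mod 11. Verify: 10 × 10 = 100 ≡ 1 mod 11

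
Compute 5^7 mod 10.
By repeated squaring mod 10: 5^{1}≡5, 5^{2}≡5, 5^{4}≡5. Then 5^{7} = 5^{4+2+1} ≡ 5 × 5 × 5 ≡ 5 mod 10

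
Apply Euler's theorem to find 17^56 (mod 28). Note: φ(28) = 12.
By Euler: 17^{12} ≡ 1 (mod 28) since gcd(17, 28) = 1. 56 = 4×12 + 8. So 17^{56} ≡ 17^{8} ≡ 9 (mod 28)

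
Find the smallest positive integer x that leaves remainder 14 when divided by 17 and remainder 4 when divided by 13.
M = 17 × 13 = 221. M₁ = 13, y₁ ≡ 4 mod 17. M₂ = 17, y₂ ≡ 10 mod 13. x = 14×13×4 + 4×17×10 ≡ 82 mod 221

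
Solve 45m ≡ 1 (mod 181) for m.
Since 181 is prime, by Fermat 45^(-1) ≡ 45^{179} ≡ 177 (mod 181). Verify: 45 × 177 = 7965 ≡ 1 (mod 181)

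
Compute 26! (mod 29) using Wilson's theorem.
(28)! = (26)! × (27) × (28) ≡ -1 (mod 29). So (26)! ≡ -1 × [(28)(27)]^(-1) ≡ 14 (mod 29)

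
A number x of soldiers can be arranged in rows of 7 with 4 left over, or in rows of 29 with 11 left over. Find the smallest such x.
M = 7 × 29 = 203. M₁ = 29, y₁ ≡ 1 mod 7. M₂ = 7, y₂ ≡ 25 mod 29. x = 4×29×1 + 11×7×25 ≡ 11 mod 203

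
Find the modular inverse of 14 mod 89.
Since 89 is prime, by Fermat 14^(-1) ≡ 14^{87} ≡ 70 mod 89. Verify: 14 × 70 = 980 ≡ 1 mod 89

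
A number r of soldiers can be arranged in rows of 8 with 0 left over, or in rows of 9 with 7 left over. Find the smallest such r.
M = 8 × 9 = 72. M₁ = 9, y₁ ≡ 1 (mod 8). M₂ = 8, y₂ ≡ 8 (mod 9). r = 0×9×1 + 7×8×8 ≡ 16 (mod 72)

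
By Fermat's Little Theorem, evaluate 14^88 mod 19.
By Fermat: 14^{18} ≡ 1 (mod 19). 88 = 4×18 + 16. So 14^{88} ≡ 14^{16} ≡ 16 (mod 19)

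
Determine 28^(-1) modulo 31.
Since 31 is prime, by Fermat 28^(-1) ≡ 28^{29} ≡ 10 (mod 31). Verify: 28 × 10 = 280 ≡ 1 (mod 31)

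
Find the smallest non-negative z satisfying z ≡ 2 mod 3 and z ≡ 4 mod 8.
M = 3 × 8 = 24. M₁ = 8, y₁ ≡ 2 mod 3. M₂ = 3, y₂ ≡ 3 mod 8. z = 2×8×2 + 4×3×3 ≡ 20 mod 24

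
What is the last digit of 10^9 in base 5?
By repeated squaring mod 5: 10^{1}≡0, 10^{2}≡0, 10^{4}≡0, 10^{8}≡0. Then 10^{9} = 10^{8+1} ≡ 0 × 0 ≡ 0 mod 5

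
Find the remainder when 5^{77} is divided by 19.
By Fermat: 5^{18} ≡ 1 mod 19. 77 = 4×18 + 5. So 5^{77} ≡ 5^{5} ≡ 9 mod 19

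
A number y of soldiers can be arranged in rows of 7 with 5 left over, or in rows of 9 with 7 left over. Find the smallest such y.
M = 7 × 9 = 63. M₁ = 9, y₁ ≡ 4 mod 7. M₂ = 7, y₂ ≡ 4 mod 9. y = 5×9×4 + 7×7×4 ≡ 61 mod 63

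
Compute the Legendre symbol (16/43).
(16/43) = 16^{21} mod 43 = 1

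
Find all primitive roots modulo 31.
There are φ(30) = 8 primitive roots mod 31: {3, 11, 12, 13, 17, 21, 22, 24}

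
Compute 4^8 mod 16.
By repeated squaring (mod 16): 4^{1}≡4, 4^{2}≡0, 4^{4}≡0, 4^{8}≡0. So 4^{8} ≡ 0 (mod 16)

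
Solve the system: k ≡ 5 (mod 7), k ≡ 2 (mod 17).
M = 7 × 17 = 119. M₁ = 17, y₁ ≡ 5 (mod 7). M₂ = 7, y₂ ≡ 5 (mod 17). k = 5×17×5 + 2×7×5 ≡ 19 (mod 119)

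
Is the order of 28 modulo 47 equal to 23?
Powers of 28 mod 47: 28^1≡28, 28^2≡32, 28^3≡3, 28^4≡37, 28^5≡2, 28^6≡9, 28^7≡17, 28^8≡6, 28^9≡27, 28^10≡4, 28^11≡18, 28^12≡34, 28^13≡12, 28^14≡7, 28^15≡8, 28^16≡36, 28^17≡21, 28^18≡24, 28^19≡14, 28^20≡16, 28^21≡25, 28^22≡42, 28^23≡1. First k with 28^k≡1 is k=23. Yes, ord_47(28) = 23.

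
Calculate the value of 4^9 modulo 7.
Using Fermat: 4^{6} ≡ 1 mod 7. 9 ≡ 3 mod 6. So 4^{9} ≡ 4^{3} ≡ 1 mod 7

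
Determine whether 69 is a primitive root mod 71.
ord_71(69) divides 70. For each prime q|70: 69^{35}≡70, 69^{14}≡54, 69^{10}≡30, none ≡ 1. So 69 has order 70 and is a primitive root mod 71.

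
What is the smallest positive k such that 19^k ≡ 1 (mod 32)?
Powers of 19 mod 32: 19^1≡19, 19^2≡9, 19^3≡11, 19^4≡17, 19^5≡3, 19^6≡25, 19^7≡27, 19^8≡1. ord_32(19) = 8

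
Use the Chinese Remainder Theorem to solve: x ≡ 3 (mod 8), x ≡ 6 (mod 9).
M = 8 × 9 = 72. M₁ = 9, y₁ ≡ 1 (mod 8). M₂ = 8, y₂ ≡ 8 (mod 9). x = 3×9×1 + 6×8×8 ≡ 51 (mod 72)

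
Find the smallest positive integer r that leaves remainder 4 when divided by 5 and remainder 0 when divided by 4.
M = 5 × 4 = 20. M₁ = 4, y₁ ≡ 4 (mod 5). M₂ = 5, y₂ ≡ 1 (mod 4). r = 4×4×4 + 0×5×1 ≡ 4 (mod 20)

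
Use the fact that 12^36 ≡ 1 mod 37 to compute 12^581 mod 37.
By Fermat: 12^{36} ≡ 1 mod 37. 581 ≡ 5 mod 36. So 12^{581} ≡ 12^{5} ≡ 7 mod 37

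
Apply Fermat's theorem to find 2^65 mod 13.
By Fermat: 2^{12} ≡ 1 mod 13. 65 = 5×12 + 5. So 2^{65} ≡ 2^{5} ≡ 6 mod 13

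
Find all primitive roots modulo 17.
There are φ(16) = 8 primitive roots mod 17: {3, 5, 6, 7, 10, 11, 12, 14}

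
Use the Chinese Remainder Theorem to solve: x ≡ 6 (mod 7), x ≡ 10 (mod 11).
M = 7 × 11 = 77. M₁ = 11, y₁ ≡ 2 (mod 7). M₂ = 7, y₂ ≡ 8 (mod 11). x = 6×11×2 + 10×7×8 ≡ 76 (mod 77)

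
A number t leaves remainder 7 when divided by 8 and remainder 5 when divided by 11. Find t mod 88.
M = 8 × 11 = 88. M₁ = 11, y₁ ≡ 3 mod 8. M₂ = 8, y₂ ≡ 7 mod 11. t = 7×11×3 + 5×8×7 ≡ 71 mod 88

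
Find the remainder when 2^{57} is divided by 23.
By Fermat: 2^{22} ≡ 1 mod 23. 57 = 2×22 + 13. So 2^{57} ≡ 2^{13} ≡ 4 mod 23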